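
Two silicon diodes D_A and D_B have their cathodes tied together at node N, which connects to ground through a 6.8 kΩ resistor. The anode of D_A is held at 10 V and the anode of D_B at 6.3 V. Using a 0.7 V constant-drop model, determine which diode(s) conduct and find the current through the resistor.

Assume both conduct. Then node N would need to be at both 10−0.7 = 9.3 V and 6.3−0.7 = 5.6 V, which is impossible.
Assume only D_A conducts: V_N = 10 − 0.7 = 9.3 V, so I_R = 9.3/6.8 = 1.37 mA.
Check D_B: its anode-to-cathode voltage is 6.3 − 9.3 = -3 V < 0.7 V, so it is off. The assumption is consistent.

Only D_A conducts; I_R ≈ 1.4 mA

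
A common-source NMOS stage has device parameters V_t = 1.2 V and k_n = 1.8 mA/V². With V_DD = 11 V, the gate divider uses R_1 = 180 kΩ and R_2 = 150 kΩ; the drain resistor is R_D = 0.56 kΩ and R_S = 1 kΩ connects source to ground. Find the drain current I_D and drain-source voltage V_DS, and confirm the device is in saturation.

I_D ≈ 2.2 mA, V_DS ≈ 7.5 V

V_G = V_DD·R_2/(R_1+R_2) = 11×150/330 = 5 V.
Assume saturation: I_D = (k_n/2)(V_GS − V_t)² with V_GS = V_G − I_D·R_S = 5 − 1·I_D.
Substituting gives 0.9·I_D² − 7.84·I_D + 13 = 0, with roots I_D = 2.23 or 6.48 mA.
The root I_D = 6.48 mA gives V_GS = -1.48 V ≤ V_t, so take I_D = 2.23 mA.
Then V_GS = 2.77 V and V_DS = V_DD − I_D(R_D+R_S) = 11 − 2.23×1.56 = 7.53 V.
Saturation requires V_DS ≥ V_GS − V_t = 1.57 V; 7.53 ≥ 1.57 ✓.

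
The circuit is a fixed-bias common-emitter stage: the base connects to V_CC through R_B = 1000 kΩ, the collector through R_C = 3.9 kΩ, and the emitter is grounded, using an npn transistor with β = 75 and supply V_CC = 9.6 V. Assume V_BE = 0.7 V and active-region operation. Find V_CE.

Base loop: V_CC = I_B·R_B + V_BE, so I_B = (9.6 − 0.7)/1000 kΩ = 0.0089 mA.
In the active region I_C = β·I_B = 75 × 0.0089 = 0.667 mA.
Collector loop: V_CE = V_CC − I_C·R_C = 9.6 − 0.667×3.9 = 7 V.
Since V_CE = 7 V > V_CE(sat) ≈ 0.2 V, the transistor is in the active region as assumed.

V_CE ≈ 7 V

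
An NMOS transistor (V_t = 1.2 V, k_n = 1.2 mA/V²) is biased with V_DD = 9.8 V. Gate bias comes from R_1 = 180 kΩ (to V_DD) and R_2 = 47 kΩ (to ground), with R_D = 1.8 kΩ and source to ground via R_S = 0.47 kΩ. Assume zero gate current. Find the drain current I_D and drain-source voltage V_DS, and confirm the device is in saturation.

V_G = V_DD·R_2/(R_1+R_2) = 9.8×47/227 = 2.03 V.
Assume saturation: I_D = (k_n/2)(V_GS − V_t)² with V_GS = V_G − I_D·R_S = 2.03 − 0.47·I_D.
Substituting gives 0.133·I_D² − 1.47·I_D + 0.412 = 0, with roots I_D = 0.289 or 10.8 mA.
The root I_D = 10.8 mA gives V_GS = -3.04 V ≤ V_t, so take I_D = 0.289 mA.
Then V_GS = 1.89 V and V_DS = V_DD − I_D(R_D+R_S) = 9.8 − 0.289×2.27 = 9.15 V.
Saturation requires V_DS ≥ V_GS − V_t = 0.693 V; 9.15 ≥ 0.693 ✓.

I_D ≈ 0.29 mA, V_DS ≈ 9.1 V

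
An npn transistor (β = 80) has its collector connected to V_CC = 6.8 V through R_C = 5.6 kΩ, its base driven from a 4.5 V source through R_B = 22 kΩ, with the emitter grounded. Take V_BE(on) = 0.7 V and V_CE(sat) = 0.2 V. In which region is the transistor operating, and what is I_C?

Assume active: I_B = (4.5 − 0.7)/22 = 0.173 mA, giving I_C = β·I_B = 13.8 mA.
But then V_CE = 6.8 − 13.8×5.6 = -70.6 V < V_CE(sat) = 0.2 V — impossible in the active region.
So the transistor is saturated. With V_CE = 0.2 V, I_C = (V_CC − 0.2)/R_C = 6.6/5.6 = 1.18 mA.
Check: β·I_B = 13.8 mA > I_C = 1.18 mA, confirming saturation.

saturation; I_C ≈ 1.2 mA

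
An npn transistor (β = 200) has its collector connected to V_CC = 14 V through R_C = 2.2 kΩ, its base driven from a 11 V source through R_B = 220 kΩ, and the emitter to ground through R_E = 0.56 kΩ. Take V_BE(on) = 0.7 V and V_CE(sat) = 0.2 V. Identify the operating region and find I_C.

saturation; I_C ≈ 5 mA

Assume active: I_B = (11 − 0.7)/(220 + 201×0.56) = 0.031 mA, I_C = β·I_B = 6.19 mA.
Then V_CE = 14 − 6.19×2.2 − 6.23×0.56 = -3.11 V < 0.2 V — the active assumption fails.
Re-solve with V_CE = 0.2 V. KCL at the emitter: V_E/R_E = (V_BB−0.7−V_E)/R_B + (V_CC−0.2−V_E)/R_C, giving V_E = 2.82 V.
I_C = (V_CC − 0.2 − V_E)/R_C = (13.8 − 2.82)/2.2 = 4.99 mA.
Check: I_B = (10.3 − 2.82)/220 = 0.034 mA, and β·I_B = 6.8 mA > I_C, confirming saturation.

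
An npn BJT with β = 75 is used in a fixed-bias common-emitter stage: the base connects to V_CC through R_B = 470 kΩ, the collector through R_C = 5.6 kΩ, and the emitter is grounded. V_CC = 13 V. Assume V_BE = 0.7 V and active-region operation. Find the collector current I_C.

I_C ≈ 2 mA

Base loop: V_CC = I_B·R_B + V_BE, so I_B = (13 − 0.7)/470 kΩ = 0.0262 mA.
In the active region I_C = β·I_B = 75 × 0.0262 = 1.96 mA.
Collector loop: V_CE = V_CC − I_C·R_C = 13 − 1.96×5.6 = 2.01 V.
Since V_CE = 2.01 V > V_CE(sat) ≈ 0.2 V, the transistor is in the active region as assumed.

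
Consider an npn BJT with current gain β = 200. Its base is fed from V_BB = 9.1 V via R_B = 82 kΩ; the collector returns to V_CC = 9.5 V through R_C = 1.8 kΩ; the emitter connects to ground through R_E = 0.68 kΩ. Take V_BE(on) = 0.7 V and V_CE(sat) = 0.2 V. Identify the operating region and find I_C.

Assume active: I_B = (9.1 − 0.7)/(82 + 201×0.68) = 0.0384 mA, I_C = β·I_B = 7.68 mA.
Then V_CE = 9.5 − 7.68×1.8 − 7.72×0.68 = -9.58 V < 0.2 V — the active assumption fails.
Re-solve with V_CE = 0.2 V. KCL at the emitter: V_E/R_E = (V_BB−0.7−V_E)/R_B + (V_CC−0.2−V_E)/R_C, giving V_E = 2.58 V.
I_C = (V_CC − 0.2 − V_E)/R_C = (9.3 − 2.58)/1.8 = 3.73 mA.
Check: I_B = (8.4 − 2.58)/82 = 0.0709 mA, and β·I_B = 14.2 mA > I_C, confirming saturation.

saturation; I_C ≈ 3.7 mA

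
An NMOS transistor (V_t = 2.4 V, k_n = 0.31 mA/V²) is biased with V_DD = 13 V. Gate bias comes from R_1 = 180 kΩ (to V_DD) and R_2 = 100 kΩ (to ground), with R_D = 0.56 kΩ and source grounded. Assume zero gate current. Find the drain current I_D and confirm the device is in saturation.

I_D ≈ 0.78 mA

V_G = V_DD·R_2/(R_1+R_2) = 13×100/280 = 4.64 V. With the source grounded, V_GS = V_G = 4.64 V.
Assume saturation: I_D = (k_n/2)(V_GS − V_t)² = (0.31/2)×(4.64 − 2.4)² = 0.155×2.24² = 0.78 mA.
V_DS = V_DD − I_D·R_D = 13 − 0.78×0.56 = 12.6 V.
Saturation requires V_DS ≥ V_GS − V_t = 2.24 V; 12.6 ≥ 2.24 ✓.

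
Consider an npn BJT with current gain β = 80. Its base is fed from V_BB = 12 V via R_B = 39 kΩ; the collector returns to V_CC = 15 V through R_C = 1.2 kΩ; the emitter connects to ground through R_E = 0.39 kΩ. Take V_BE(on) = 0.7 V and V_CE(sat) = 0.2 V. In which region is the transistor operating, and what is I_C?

saturation; I_C ≈ 9.3 mA

Assume active: I_B = (12 − 0.7)/(39 + 81×0.39) = 0.16 mA, I_C = β·I_B = 12.8 mA.
Then V_CE = 15 − 12.8×1.2 − 13×0.39 = -5.42 V < 0.2 V — the active assumption fails.
Re-solve with V_CE = 0.2 V. KCL at the emitter: V_E/R_E = (V_BB−0.7−V_E)/R_B + (V_CC−0.2−V_E)/R_C, giving V_E = 3.69 V.
I_C = (V_CC − 0.2 − V_E)/R_C = (14.8 − 3.69)/1.2 = 9.26 mA.
Check: I_B = (11.3 − 3.69)/39 = 0.195 mA, and β·I_B = 15.6 mA > I_C, confirming saturation.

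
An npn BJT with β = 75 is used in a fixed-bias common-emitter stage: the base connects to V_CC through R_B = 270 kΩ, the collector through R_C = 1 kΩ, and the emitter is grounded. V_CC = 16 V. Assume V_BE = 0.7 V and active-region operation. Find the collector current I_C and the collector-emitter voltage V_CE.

I_C ≈ 4.2 mA, V_CE ≈ 12 V

Base loop: V_CC = I_B·R_B + V_BE, so I_B = (16 − 0.7)/270 kΩ = 0.0567 mA.
In the active region I_C = β·I_B = 75 × 0.0567 = 4.25 mA.
Collector loop: V_CE = V_CC − I_C·R_C = 16 − 4.25×1 = 11.8 V.
Since V_CE = 11.8 V > V_CE(sat) ≈ 0.2 V, the transistor is in the active region as assumed.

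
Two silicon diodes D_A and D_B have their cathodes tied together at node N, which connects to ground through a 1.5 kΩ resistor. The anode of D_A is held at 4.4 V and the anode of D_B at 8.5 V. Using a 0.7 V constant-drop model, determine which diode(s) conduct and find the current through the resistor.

Assume both conduct. Then node N would need to be at both 4.4−0.7 = 3.7 V and 8.5−0.7 = 7.8 V, which is impossible.
Assume only D_B conducts: V_N = 8.5 − 0.7 = 7.8 V, so I_R = 7.8/1.5 = 5.2 mA.
Check D_A: its anode-to-cathode voltage is 4.4 − 7.8 = -3.4 V < 0.7 V, so it is off. The assumption is consistent.

Only D_B conducts; I_R ≈ 5.2 mA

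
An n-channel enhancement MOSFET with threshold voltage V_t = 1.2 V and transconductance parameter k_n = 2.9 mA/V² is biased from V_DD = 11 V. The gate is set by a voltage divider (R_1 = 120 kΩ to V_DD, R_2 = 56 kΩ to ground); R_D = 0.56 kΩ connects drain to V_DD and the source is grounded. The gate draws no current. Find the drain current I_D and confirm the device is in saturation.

I_D ≈ 7.7 mA

V_G = V_DD·R_2/(R_1+R_2) = 11×56/176 = 3.5 V. With the source grounded, V_GS = V_G = 3.5 V.
Assume saturation: I_D = (k_n/2)(V_GS − V_t)² = (2.9/2)×(3.5 − 1.2)² = 1.45×2.3² = 7.67 mA.
V_DS = V_DD − I_D·R_D = 11 − 7.67×0.56 = 6.7 V.
Saturation requires V_DS ≥ V_GS − V_t = 2.3 V; 6.7 ≥ 2.3 ✓.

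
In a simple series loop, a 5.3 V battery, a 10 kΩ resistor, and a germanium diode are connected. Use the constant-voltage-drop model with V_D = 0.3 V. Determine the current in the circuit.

KVL around the loop: 5.3 = V_D + I·R = 0.3 + I × 10 kΩ.
So I = (5.3 − 0.3) / 10 kΩ = 5 / 10 = 0.5 mA.

I ≈ 0.5 mA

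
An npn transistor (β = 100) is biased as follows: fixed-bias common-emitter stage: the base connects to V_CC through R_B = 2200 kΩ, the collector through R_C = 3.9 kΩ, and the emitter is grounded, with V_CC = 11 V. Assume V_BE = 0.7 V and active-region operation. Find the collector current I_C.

I_C ≈ 0.47 mA

Base loop: V_CC = I_B·R_B + V_BE, so I_B = (11 − 0.7)/2200 kΩ = 0.00468 mA.
In the active region I_C = β·I_B = 100 × 0.00468 = 0.468 mA.
Collector loop: V_CE = V_CC − I_C·R_C = 11 − 0.468×3.9 = 9.17 V.
Since V_CE = 9.17 V > V_CE(sat) ≈ 0.2 V, the transistor is in the active region as assumed.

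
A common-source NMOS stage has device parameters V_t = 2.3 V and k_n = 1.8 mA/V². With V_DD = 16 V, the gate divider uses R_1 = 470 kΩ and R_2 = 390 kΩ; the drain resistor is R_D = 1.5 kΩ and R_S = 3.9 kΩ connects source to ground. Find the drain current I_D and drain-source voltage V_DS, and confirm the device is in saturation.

I_D ≈ 1 mA, V_DS ≈ 11 V

V_G = V_DD·R_2/(R_1+R_2) = 16×390/860 = 7.26 V.
Assume saturation: I_D = (k_n/2)(V_GS − V_t)² with V_GS = V_G − I_D·R_S = 7.26 − 3.9·I_D.
Substituting gives 13.7·I_D² − 35.8·I_D + 22.1 = 0, with roots I_D = 1 or 1.61 mA.
The root I_D = 1.61 mA gives V_GS = 0.961 V ≤ V_t, so take I_D = 1 mA.
Then V_GS = 3.35 V and V_DS = V_DD − I_D(R_D+R_S) = 16 − 1×5.4 = 10.6 V.
Saturation requires V_DS ≥ V_GS − V_t = 1.05 V; 10.6 ≥ 1.05 ✓.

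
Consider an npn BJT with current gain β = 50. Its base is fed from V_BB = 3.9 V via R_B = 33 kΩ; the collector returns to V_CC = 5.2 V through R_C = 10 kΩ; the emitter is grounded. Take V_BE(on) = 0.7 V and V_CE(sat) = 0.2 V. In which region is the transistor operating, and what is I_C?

saturation; I_C ≈ 0.5 mA

Assume active: I_B = (3.9 − 0.7)/33 = 0.097 mA, giving I_C = β·I_B = 4.85 mA.
But then V_CE = 5.2 − 4.85×10 = -43.3 V < V_CE(sat) = 0.2 V — impossible in the active region.
So the transistor is saturated. With V_CE = 0.2 V, I_C = (V_CC − 0.2)/R_C = 5/10 = 0.5 mA.
Check: β·I_B = 4.85 mA > I_C = 0.5 mA, confirming saturation.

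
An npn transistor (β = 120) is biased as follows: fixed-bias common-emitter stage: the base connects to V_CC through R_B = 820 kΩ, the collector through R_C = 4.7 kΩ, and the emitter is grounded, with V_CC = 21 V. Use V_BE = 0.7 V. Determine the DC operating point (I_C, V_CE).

I_C ≈ 3 mA, V_CE ≈ 7 V

Base loop: V_CC = I_B·R_B + V_BE, so I_B = (21 − 0.7)/820 kΩ = 0.0248 mA.
In the active region I_C = β·I_B = 120 × 0.0248 = 2.97 mA.
Collector loop: V_CE = V_CC − I_C·R_C = 21 − 2.97×4.7 = 7.04 V.
Since V_CE = 7.04 V > V_CE(sat) ≈ 0.2 V, the transistor is in the active region as assumed.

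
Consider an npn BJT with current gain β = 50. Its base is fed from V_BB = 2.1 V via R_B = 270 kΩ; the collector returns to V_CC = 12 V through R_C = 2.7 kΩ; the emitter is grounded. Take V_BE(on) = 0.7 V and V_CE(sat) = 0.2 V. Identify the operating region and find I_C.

Assume active. Base-emitter loop: I_B = (V_BB − V_BE)/R_B = (2.1 − 0.7)/270 = 0.00519 mA.
I_C = β·I_B = 50×0.00519 = 0.259 mA.
V_CE = V_CC − I_C·R_C = 12 − 0.259×2.7 = 11.3 V > V_CE(sat), so the active-region assumption holds.

active; I_C ≈ 0.26 mA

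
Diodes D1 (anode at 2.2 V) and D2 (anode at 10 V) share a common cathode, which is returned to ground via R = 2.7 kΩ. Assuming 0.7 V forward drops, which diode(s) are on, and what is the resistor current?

Assume both conduct. Then node N would need to be at both 2.2−0.7 = 1.5 V and 10−0.7 = 9.3 V, which is impossible.
Assume only D2 conducts: V_N = 10 − 0.7 = 9.3 V, so I_R = 9.3/2.7 = 3.44 mA.
Check D1: its anode-to-cathode voltage is 2.2 − 9.3 = -7.1 V < 0.7 V, so it is off. The assumption is consistent.

Only D2 conducts; I_R ≈ 3.4 mA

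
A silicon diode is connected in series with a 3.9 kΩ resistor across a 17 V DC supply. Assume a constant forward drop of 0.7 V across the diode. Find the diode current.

KVL around the loop: 17 = V_D + I·R = 0.7 + I × 3.9 kΩ.
So I = (17 − 0.7) / 3.9 kΩ = 16.3 / 3.9 = 4.18 mA.

I ≈ 4.2 mA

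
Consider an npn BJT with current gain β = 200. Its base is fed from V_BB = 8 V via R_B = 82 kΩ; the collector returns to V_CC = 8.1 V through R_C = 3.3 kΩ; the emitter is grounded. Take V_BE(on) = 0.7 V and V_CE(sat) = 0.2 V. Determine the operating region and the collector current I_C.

saturation; I_C ≈ 2.4 mA

Assume active: I_B = (8 − 0.7)/82 = 0.089 mA, giving I_C = β·I_B = 17.8 mA.
But then V_CE = 8.1 − 17.8×3.3 = -50.7 V < V_CE(sat) = 0.2 V — impossible in the active region.
So the transistor is saturated. With V_CE = 0.2 V, I_C = (V_CC − 0.2)/R_C = 7.9/3.3 = 2.39 mA.
Check: β·I_B = 17.8 mA > I_C = 2.39 mA, confirming saturation.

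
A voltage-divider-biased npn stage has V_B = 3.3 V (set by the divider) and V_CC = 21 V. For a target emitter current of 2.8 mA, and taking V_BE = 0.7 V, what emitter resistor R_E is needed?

R_E ≈ 0.93 kΩ

V_E = V_B − V_BE = 3.3 − 0.7 = 2.6 V.
R_E = V_E / I_E = 2.6 / 2.8 = 0.929 kΩ.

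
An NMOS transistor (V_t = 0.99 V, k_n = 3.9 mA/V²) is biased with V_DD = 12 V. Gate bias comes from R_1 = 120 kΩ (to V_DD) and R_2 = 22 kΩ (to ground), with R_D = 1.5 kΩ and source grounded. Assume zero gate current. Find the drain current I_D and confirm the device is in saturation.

V_G = V_DD·R_2/(R_1+R_2) = 12×22/142 = 1.86 V. With the source grounded, V_GS = V_G = 1.86 V.
Assume saturation: I_D = (k_n/2)(V_GS − V_t)² = (3.9/2)×(1.86 − 0.99)² = 1.95×0.869² = 1.47 mA.
V_DS = V_DD − I_D·R_D = 12 − 1.47×1.5 = 9.79 V.
Saturation requires V_DS ≥ V_GS − V_t = 0.869 V; 9.79 ≥ 0.869 ✓.

I_D ≈ 1.5 mA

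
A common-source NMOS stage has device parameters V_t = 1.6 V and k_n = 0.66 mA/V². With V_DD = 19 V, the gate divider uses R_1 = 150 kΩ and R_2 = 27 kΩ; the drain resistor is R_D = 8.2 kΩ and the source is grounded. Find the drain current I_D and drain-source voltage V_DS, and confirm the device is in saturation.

I_D ≈ 0.56 mA, V_DS ≈ 14 V

V_G = V_DD·R_2/(R_1+R_2) = 19×27/177 = 2.9 V. With the source grounded, V_GS = V_G = 2.9 V.
Assume saturation: I_D = (k_n/2)(V_GS − V_t)² = (0.66/2)×(2.9 − 1.6)² = 0.33×1.3² = 0.556 mA.
V_DS = V_DD − I_D·R_D = 19 − 0.556×8.2 = 14.4 V.
Saturation requires V_DS ≥ V_GS − V_t = 1.3 V; 14.4 ≥ 1.3 ✓.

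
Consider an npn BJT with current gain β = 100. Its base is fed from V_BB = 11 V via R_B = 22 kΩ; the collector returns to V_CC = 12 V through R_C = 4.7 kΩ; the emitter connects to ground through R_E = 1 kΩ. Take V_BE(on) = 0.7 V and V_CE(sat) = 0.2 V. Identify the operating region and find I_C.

saturation; I_C ≈ 2 mA

Assume active: I_B = (11 − 0.7)/(22 + 101×1) = 0.0837 mA, I_C = β·I_B = 8.37 mA.
Then V_CE = 12 − 8.37×4.7 − 8.46×1 = -35.8 V < 0.2 V — the active assumption fails.
Re-solve with V_CE = 0.2 V. KCL at the emitter: V_E/R_E = (V_BB−0.7−V_E)/R_B + (V_CC−0.2−V_E)/R_C, giving V_E = 2.37 V.
I_C = (V_CC − 0.2 − V_E)/R_C = (11.8 − 2.37)/4.7 = 2.01 mA.
Check: I_B = (10.3 − 2.37)/22 = 0.361 mA, and β·I_B = 36.1 mA > I_C, confirming saturation.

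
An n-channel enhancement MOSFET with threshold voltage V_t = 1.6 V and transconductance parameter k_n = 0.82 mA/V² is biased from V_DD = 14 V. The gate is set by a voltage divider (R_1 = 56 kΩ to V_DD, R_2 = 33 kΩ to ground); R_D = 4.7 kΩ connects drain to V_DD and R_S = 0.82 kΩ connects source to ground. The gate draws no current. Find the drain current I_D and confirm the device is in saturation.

V_G = V_DD·R_2/(R_1+R_2) = 14×33/89 = 5.19 V.
Assume saturation: I_D = (k_n/2)(V_GS − V_t)² with V_GS = V_G − I_D·R_S = 5.19 − 0.82·I_D.
Substituting gives 0.276·I_D² − 3.41·I_D + 5.29 = 0, with roots I_D = 1.81 or 10.6 mA.
The root I_D = 10.6 mA gives V_GS = -3.48 V ≤ V_t, so take I_D = 1.81 mA.
Then V_GS = 3.7 V and V_DS = V_DD − I_D(R_D+R_S) = 14 − 1.81×5.52 = 3.99 V.
Saturation requires V_DS ≥ V_GS − V_t = 2.1 V; 3.99 ≥ 2.1 ✓.

I_D ≈ 1.8 mA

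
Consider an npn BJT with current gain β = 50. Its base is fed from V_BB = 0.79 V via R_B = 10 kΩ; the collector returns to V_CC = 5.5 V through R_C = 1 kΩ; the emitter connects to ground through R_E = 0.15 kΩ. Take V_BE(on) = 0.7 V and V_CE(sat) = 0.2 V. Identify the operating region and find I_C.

active; I_C ≈ 0.25 mA

Assume active. Base-emitter loop: I_B = (V_BB − V_BE)/(R_B + (β+1)R_E) = (0.79 − 0.7)/(10 + 51×0.15) = 0.0051 mA.
I_C = β·I_B = 50×0.0051 = 0.255 mA.
V_CE = V_CC − I_C·R_C − I_E·R_E = 5.5 − 0.255×1 − 0.26×0.15 = 5.21 V > V_CE(sat), so the active-region assumption holds.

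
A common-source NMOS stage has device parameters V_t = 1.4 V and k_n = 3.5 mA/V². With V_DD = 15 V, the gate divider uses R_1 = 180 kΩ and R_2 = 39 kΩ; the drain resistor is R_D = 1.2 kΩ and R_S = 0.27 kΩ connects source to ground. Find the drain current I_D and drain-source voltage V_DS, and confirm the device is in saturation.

I_D ≈ 1.4 mA, V_DS ≈ 13 V

V_G = V_DD·R_2/(R_1+R_2) = 15×39/219 = 2.67 V.
Assume saturation: I_D = (k_n/2)(V_GS − V_t)² with V_GS = V_G − I_D·R_S = 2.67 − 0.27·I_D.
Substituting gives 0.128·I_D² − 2.2·I_D + 2.83 = 0, with roots I_D = 1.4 or 15.9 mA.
The root I_D = 15.9 mA gives V_GS = -1.61 V ≤ V_t, so take I_D = 1.4 mA.
Then V_GS = 2.29 V and V_DS = V_DD − I_D(R_D+R_S) = 15 − 1.4×1.47 = 12.9 V.
Saturation requires V_DS ≥ V_GS − V_t = 0.894 V; 12.9 ≥ 0.894 ✓.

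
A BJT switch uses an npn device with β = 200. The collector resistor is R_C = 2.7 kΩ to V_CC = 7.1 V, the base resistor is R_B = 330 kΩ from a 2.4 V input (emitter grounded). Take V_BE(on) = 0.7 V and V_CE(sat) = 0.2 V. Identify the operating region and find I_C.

Assume active. Base-emitter loop: I_B = (V_BB − V_BE)/R_B = (2.4 − 0.7)/330 = 0.00515 mA.
I_C = β·I_B = 200×0.00515 = 1.03 mA.
V_CE = V_CC − I_C·R_C = 7.1 − 1.03×2.7 = 4.32 V > V_CE(sat), so the active-region assumption holds.

active; I_C ≈ 1 mA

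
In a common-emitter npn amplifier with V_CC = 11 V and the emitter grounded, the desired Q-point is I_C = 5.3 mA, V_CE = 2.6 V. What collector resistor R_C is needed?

Collector loop: V_CC = I_C·R_C + V_CE.
R_C = (V_CC − V_CE)/I_C = (11 − 2.6)/5.3 = 1.58 kΩ.

R_C ≈ 1.6 kΩ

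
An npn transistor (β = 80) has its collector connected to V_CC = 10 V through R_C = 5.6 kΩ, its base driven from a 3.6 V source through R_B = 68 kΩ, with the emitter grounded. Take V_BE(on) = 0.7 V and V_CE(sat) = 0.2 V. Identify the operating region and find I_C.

saturation; I_C ≈ 1.8 mA

Assume active: I_B = (3.6 − 0.7)/68 = 0.0426 mA, giving I_C = β·I_B = 3.41 mA.
But then V_CE = 10 − 3.41×5.6 = -9.11 V < V_CE(sat) = 0.2 V — impossible in the active region.
So the transistor is saturated. With V_CE = 0.2 V, I_C = (V_CC − 0.2)/R_C = 9.8/5.6 = 1.75 mA.
Check: β·I_B = 3.41 mA > I_C = 1.75 mA, confirming saturation.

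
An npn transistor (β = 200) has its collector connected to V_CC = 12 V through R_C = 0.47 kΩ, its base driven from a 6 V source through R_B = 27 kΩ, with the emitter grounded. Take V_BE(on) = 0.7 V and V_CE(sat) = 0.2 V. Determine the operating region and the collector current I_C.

Assume active: I_B = (6 − 0.7)/27 = 0.196 mA, giving I_C = β·I_B = 39.3 mA.
But then V_CE = 12 − 39.3×0.47 = -6.45 V < V_CE(sat) = 0.2 V — impossible in the active region.
So the transistor is saturated. With V_CE = 0.2 V, I_C = (V_CC − 0.2)/R_C = 11.8/0.47 = 25.1 mA.
Check: β·I_B = 39.3 mA > I_C = 25.1 mA, confirming saturation.

saturation; I_C ≈ 25 mA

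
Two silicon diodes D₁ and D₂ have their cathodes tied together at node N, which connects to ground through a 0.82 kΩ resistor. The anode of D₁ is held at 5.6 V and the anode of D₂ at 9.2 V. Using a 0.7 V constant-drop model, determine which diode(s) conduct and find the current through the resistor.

Only D₂ conducts; I_R ≈ 10 mA

Assume both conduct. Then node N would need to be at both 5.6−0.7 = 4.9 V and 9.2−0.7 = 8.5 V, which is impossible.
Assume only D₂ conducts: V_N = 9.2 − 0.7 = 8.5 V, so I_R = 8.5/0.82 = 10.4 mA.
Check D₁: its anode-to-cathode voltage is 5.6 − 8.5 = -2.9 V < 0.7 V, so it is off. The assumption is consistent.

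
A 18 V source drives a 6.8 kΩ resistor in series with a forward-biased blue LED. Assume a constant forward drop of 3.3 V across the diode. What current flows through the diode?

I ≈ 2.2 mA

KVL around the loop: 18 = V_D + I·R = 3.3 + I × 6.8 kΩ.
So I = (18 − 3.3) / 6.8 kΩ = 14.7 / 6.8 = 2.16 mA.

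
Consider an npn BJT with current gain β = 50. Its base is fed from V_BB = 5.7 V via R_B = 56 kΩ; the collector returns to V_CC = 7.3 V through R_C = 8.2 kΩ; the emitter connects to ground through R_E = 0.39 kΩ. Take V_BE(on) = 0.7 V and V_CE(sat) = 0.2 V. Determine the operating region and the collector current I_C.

saturation; I_C ≈ 0.82 mA

Assume active: I_B = (5.7 − 0.7)/(56 + 51×0.39) = 0.0659 mA, I_C = β·I_B = 3.29 mA.
Then V_CE = 7.3 − 3.29×8.2 − 3.36×0.39 = -21 V < 0.2 V — the active assumption fails.
Re-solve with V_CE = 0.2 V. KCL at the emitter: V_E/R_E = (V_BB−0.7−V_E)/R_B + (V_CC−0.2−V_E)/R_C, giving V_E = 0.353 V.
I_C = (V_CC − 0.2 − V_E)/R_C = (7.1 − 0.353)/8.2 = 0.823 mA.
Check: I_B = (5 − 0.353)/56 = 0.083 mA, and β·I_B = 4.15 mA > I_C, confirming saturation.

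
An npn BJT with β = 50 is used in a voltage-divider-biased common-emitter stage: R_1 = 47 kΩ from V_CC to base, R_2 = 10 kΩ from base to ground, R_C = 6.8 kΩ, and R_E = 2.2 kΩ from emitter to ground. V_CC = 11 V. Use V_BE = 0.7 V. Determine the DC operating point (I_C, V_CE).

Thevenize the base divider: V_Th = V_CC·R_2/(R_1+R_2) = 11×10/57 = 1.93 V, R_Th = R_1‖R_2 = 8.25 kΩ.
Base-emitter loop: V_Th = I_B·R_Th + V_BE + (β+1)I_B·R_E, so I_B = (1.93 − 0.7) / (8.25 + 51×2.2) = 0.0102 mA.
I_C = β·I_B = 50×0.0102 = 0.511 mA, and I_E = (β+1)I_B = 0.521 mA.
V_CE = V_CC − I_C·R_C − I_E·R_E = 11 − 0.511×6.8 − 0.521×2.2 = 6.38 V.
V_CE = 6.38 V > 0.2 V confirms active-region operation.

I_C ≈ 0.51 mA, V_CE ≈ 6.4 V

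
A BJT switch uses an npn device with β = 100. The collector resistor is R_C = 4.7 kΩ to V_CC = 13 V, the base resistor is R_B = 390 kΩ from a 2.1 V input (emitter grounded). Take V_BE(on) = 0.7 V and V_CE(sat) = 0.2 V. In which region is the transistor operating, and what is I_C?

active; I_C ≈ 0.36 mA

Assume active. Base-emitter loop: I_B = (V_BB − V_BE)/R_B = (2.1 − 0.7)/390 = 0.00359 mA.
I_C = β·I_B = 100×0.00359 = 0.359 mA.
V_CE = V_CC − I_C·R_C = 13 − 0.359×4.7 = 11.3 V > V_CE(sat), so the active-region assumption holds.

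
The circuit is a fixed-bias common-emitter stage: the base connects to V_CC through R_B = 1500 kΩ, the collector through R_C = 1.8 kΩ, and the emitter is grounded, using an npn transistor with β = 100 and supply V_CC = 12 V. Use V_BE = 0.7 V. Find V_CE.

Base loop: V_CC = I_B·R_B + V_BE, so I_B = (12 − 0.7)/1500 kΩ = 0.00753 mA.
In the active region I_C = β·I_B = 100 × 0.00753 = 0.753 mA.
Collector loop: V_CE = V_CC − I_C·R_C = 12 − 0.753×1.8 = 10.6 V.
Since V_CE = 10.6 V > V_CE(sat) ≈ 0.2 V, the transistor is in the active region as assumed.

V_CE ≈ 11 V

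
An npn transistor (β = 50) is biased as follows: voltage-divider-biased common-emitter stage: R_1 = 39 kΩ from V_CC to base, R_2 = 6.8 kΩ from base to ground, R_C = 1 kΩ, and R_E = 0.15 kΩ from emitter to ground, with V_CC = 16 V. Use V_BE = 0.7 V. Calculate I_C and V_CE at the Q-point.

I_C ≈ 6.2 mA, V_CE ≈ 8.8 V

Thevenize the base divider: V_Th = V_CC·R_2/(R_1+R_2) = 16×6.8/45.8 = 2.38 V, R_Th = R_1‖R_2 = 5.79 kΩ.
Base-emitter loop: V_Th = I_B·R_Th + V_BE + (β+1)I_B·R_E, so I_B = (2.38 − 0.7) / (5.79 + 51×0.15) = 0.125 mA.
I_C = β·I_B = 50×0.125 = 6.23 mA, and I_E = (β+1)I_B = 6.36 mA.
V_CE = V_CC − I_C·R_C − I_E·R_E = 16 − 6.23×1 − 6.36×0.15 = 8.81 V.
V_CE = 8.81 V > 0.2 V confirms active-region operation.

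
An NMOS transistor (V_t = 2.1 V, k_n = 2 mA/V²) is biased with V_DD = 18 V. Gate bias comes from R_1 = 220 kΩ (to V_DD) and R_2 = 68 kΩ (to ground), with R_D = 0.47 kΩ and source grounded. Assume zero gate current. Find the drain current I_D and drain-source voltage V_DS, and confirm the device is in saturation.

I_D ≈ 4.6 mA, V_DS ≈ 16 V

V_G = V_DD·R_2/(R_1+R_2) = 18×68/288 = 4.25 V. With the source grounded, V_GS = V_G = 4.25 V.
Assume saturation: I_D = (k_n/2)(V_GS − V_t)² = (2/2)×(4.25 − 2.1)² = 1×2.15² = 4.62 mA.
V_DS = V_DD − I_D·R_D = 18 − 4.62×0.47 = 15.8 V.
Saturation requires V_DS ≥ V_GS − V_t = 2.15 V; 15.8 ≥ 2.15 ✓.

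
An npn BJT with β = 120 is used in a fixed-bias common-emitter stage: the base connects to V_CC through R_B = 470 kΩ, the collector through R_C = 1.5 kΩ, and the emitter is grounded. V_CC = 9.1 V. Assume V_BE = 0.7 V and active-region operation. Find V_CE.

V_CE ≈ 5.9 V

Base loop: V_CC = I_B·R_B + V_BE, so I_B = (9.1 − 0.7)/470 kΩ = 0.0179 mA.
In the active region I_C = β·I_B = 120 × 0.0179 = 2.14 mA.
Collector loop: V_CE = V_CC − I_C·R_C = 9.1 − 2.14×1.5 = 5.88 V.
Since V_CE = 5.88 V > V_CE(sat) ≈ 0.2 V, the transistor is in the active region as assumed.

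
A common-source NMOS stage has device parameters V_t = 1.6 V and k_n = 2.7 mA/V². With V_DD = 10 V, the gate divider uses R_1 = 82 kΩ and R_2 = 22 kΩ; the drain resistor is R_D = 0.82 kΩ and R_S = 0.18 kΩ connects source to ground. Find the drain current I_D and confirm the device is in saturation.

I_D ≈ 0.29 mA

V_G = V_DD·R_2/(R_1+R_2) = 10×22/104 = 2.12 V.
Assume saturation: I_D = (k_n/2)(V_GS − V_t)² with V_GS = V_G − I_D·R_S = 2.12 − 0.18·I_D.
Substituting gives 0.0437·I_D² − 1.25·I_D + 0.359 = 0, with roots I_D = 0.29 or 28.3 mA.
The root I_D = 28.3 mA gives V_GS = -2.98 V ≤ V_t, so take I_D = 0.29 mA.
Then V_GS = 2.06 V and V_DS = V_DD − I_D(R_D+R_S) = 10 − 0.29×1 = 9.71 V.
Saturation requires V_DS ≥ V_GS − V_t = 0.463 V; 9.71 ≥ 0.463 ✓.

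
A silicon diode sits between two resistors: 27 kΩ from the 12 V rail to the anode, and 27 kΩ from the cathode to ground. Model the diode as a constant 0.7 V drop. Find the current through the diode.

I ≈ 0.21 mA

The two resistors are in series with the diode, so KVL gives 12 = I·27 + 0.7 + I·27.
I = (12 − 0.7) / (27 + 27) kΩ = 11.3 / 54 = 0.209 mA.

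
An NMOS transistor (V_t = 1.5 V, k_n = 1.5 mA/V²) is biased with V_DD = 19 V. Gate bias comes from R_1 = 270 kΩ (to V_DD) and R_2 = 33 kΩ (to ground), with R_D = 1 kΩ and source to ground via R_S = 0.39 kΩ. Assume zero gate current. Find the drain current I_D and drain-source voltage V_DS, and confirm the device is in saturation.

V_G = V_DD·R_2/(R_1+R_2) = 19×33/303 = 2.07 V.
Assume saturation: I_D = (k_n/2)(V_GS − V_t)² with V_GS = V_G − I_D·R_S = 2.07 − 0.39·I_D.
Substituting gives 0.114·I_D² − 1.33·I_D + 0.243 = 0, with roots I_D = 0.185 or 11.5 mA.
The root I_D = 11.5 mA gives V_GS = -2.42 V ≤ V_t, so take I_D = 0.185 mA.
Then V_GS = 2 V and V_DS = V_DD − I_D(R_D+R_S) = 19 − 0.185×1.39 = 18.7 V.
Saturation requires V_DS ≥ V_GS − V_t = 0.497 V; 18.7 ≥ 0.497 ✓.

I_D ≈ 0.19 mA, V_DS ≈ 19 V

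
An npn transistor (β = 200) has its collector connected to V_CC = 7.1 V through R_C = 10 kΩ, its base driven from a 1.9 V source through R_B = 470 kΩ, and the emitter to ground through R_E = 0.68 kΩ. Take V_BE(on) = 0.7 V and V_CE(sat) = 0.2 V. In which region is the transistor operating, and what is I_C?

Assume active. Base-emitter loop: I_B = (V_BB − V_BE)/(R_B + (β+1)R_E) = (1.9 − 0.7)/(470 + 201×0.68) = 0.00198 mA.
I_C = β·I_B = 200×0.00198 = 0.396 mA.
V_CE = V_CC − I_C·R_C − I_E·R_E = 7.1 − 0.396×10 − 0.398×0.68 = 2.87 V > V_CE(sat), so the active-region assumption holds.

active; I_C ≈ 0.4 mA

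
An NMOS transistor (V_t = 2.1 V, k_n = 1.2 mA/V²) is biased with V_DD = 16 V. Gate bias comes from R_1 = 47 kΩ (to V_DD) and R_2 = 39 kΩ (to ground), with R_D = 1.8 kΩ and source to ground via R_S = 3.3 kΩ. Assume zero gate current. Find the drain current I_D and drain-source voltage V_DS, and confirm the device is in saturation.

I_D ≈ 1.1 mA, V_DS ≈ 10 V

V_G = V_DD·R_2/(R_1+R_2) = 16×39/86 = 7.26 V.
Assume saturation: I_D = (k_n/2)(V_GS − V_t)² with V_GS = V_G − I_D·R_S = 7.26 − 3.3·I_D.
Substituting gives 6.53·I_D² − 21.4·I_D + 15.9 = 0, with roots I_D = 1.14 or 2.13 mA.
The root I_D = 2.13 mA gives V_GS = 0.214 V ≤ V_t, so take I_D = 1.14 mA.
Then V_GS = 3.48 V and V_DS = V_DD − I_D(R_D+R_S) = 16 − 1.14×5.1 = 10.2 V.
Saturation requires V_DS ≥ V_GS − V_t = 1.38 V; 10.2 ≥ 1.38 ✓.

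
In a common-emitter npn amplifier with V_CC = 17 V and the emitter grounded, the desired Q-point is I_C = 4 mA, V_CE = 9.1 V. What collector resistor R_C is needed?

R_C ≈ 2 kΩ

Collector loop: V_CC = I_C·R_C + V_CE.
R_C = (V_CC − V_CE)/I_C = (17 − 9.1)/4 = 1.98 kΩ.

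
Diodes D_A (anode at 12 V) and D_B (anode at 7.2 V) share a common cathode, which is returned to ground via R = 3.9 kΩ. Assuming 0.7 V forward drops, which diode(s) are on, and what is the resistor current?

Assume both conduct. Then node N would need to be at both 12−0.7 = 11.3 V and 7.2−0.7 = 6.5 V, which is impossible.
Assume only D_A conducts: V_N = 12 − 0.7 = 11.3 V, so I_R = 11.3/3.9 = 2.9 mA.
Check D_B: its anode-to-cathode voltage is 7.2 − 11.3 = -4.1 V < 0.7 V, so it is off. The assumption is consistent.

Only D_A conducts; I_R ≈ 2.9 mA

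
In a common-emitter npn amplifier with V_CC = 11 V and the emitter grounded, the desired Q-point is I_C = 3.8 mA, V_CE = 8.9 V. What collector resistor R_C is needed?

R_C ≈ 0.55 kΩ

Collector loop: V_CC = I_C·R_C + V_CE.
R_C = (V_CC − V_CE)/I_C = (11 − 8.9)/3.8 = 0.553 kΩ.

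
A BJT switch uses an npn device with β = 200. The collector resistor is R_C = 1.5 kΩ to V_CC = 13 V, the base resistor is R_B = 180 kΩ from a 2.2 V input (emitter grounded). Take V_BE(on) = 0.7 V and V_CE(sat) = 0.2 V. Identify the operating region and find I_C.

active; I_C ≈ 1.7 mA

Assume active. Base-emitter loop: I_B = (V_BB − V_BE)/R_B = (2.2 − 0.7)/180 = 0.00833 mA.
I_C = β·I_B = 200×0.00833 = 1.67 mA.
V_CE = V_CC − I_C·R_C = 13 − 1.67×1.5 = 10.5 V > V_CE(sat), so the active-region assumption holds.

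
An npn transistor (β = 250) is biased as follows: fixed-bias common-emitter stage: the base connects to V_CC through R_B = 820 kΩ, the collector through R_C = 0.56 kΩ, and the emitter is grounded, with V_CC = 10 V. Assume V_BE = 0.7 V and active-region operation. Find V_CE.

V_CE ≈ 8.4 V

Base loop: V_CC = I_B·R_B + V_BE, so I_B = (10 − 0.7)/820 kΩ = 0.0113 mA.
In the active region I_C = β·I_B = 250 × 0.0113 = 2.84 mA.
Collector loop: V_CE = V_CC − I_C·R_C = 10 − 2.84×0.56 = 8.41 V.
Since V_CE = 8.41 V > V_CE(sat) ≈ 0.2 V, the transistor is in the active region as assumed.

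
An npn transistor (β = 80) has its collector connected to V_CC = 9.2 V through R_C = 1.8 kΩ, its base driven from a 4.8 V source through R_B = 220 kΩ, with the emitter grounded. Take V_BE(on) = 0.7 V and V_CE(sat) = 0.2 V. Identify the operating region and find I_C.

Assume active. Base-emitter loop: I_B = (V_BB − V_BE)/R_B = (4.8 − 0.7)/220 = 0.0186 mA.
I_C = β·I_B = 80×0.0186 = 1.49 mA.
V_CE = V_CC − I_C·R_C = 9.2 − 1.49×1.8 = 6.52 V > V_CE(sat), so the active-region assumption holds.

active; I_C ≈ 1.5 mA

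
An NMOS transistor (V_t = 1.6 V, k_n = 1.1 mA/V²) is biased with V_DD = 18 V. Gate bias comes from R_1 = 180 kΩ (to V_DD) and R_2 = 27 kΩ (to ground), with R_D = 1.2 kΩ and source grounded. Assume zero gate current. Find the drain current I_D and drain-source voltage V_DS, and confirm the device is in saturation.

V_G = V_DD·R_2/(R_1+R_2) = 18×27/207 = 2.35 V. With the source grounded, V_GS = V_G = 2.35 V.
Assume saturation: I_D = (k_n/2)(V_GS − V_t)² = (1.1/2)×(2.35 − 1.6)² = 0.55×0.748² = 0.308 mA.
V_DS = V_DD − I_D·R_D = 18 − 0.308×1.2 = 17.6 V.
Saturation requires V_DS ≥ V_GS − V_t = 0.748 V; 17.6 ≥ 0.748 ✓.

I_D ≈ 0.31 mA, V_DS ≈ 18 V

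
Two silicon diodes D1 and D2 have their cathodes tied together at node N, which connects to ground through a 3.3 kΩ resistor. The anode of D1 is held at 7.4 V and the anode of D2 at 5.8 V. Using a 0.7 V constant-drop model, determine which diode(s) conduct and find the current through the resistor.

Only D1 conducts; I_R ≈ 2 mA

Assume both conduct. Then node N would need to be at both 7.4−0.7 = 6.7 V and 5.8−0.7 = 5.1 V, which is impossible.
Assume only D1 conducts: V_N = 7.4 − 0.7 = 6.7 V, so I_R = 6.7/3.3 = 2.03 mA.
Check D2: its anode-to-cathode voltage is 5.8 − 6.7 = -0.9 V < 0.7 V, so it is off. The assumption is consistent.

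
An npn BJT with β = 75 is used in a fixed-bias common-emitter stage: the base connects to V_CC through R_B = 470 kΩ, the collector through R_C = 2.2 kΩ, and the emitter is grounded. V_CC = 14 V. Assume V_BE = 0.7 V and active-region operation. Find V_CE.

V_CE ≈ 9.3 V

Base loop: V_CC = I_B·R_B + V_BE, so I_B = (14 − 0.7)/470 kΩ = 0.0283 mA.
In the active region I_C = β·I_B = 75 × 0.0283 = 2.12 mA.
Collector loop: V_CE = V_CC − I_C·R_C = 14 − 2.12×2.2 = 9.33 V.
Since V_CE = 9.33 V > V_CE(sat) ≈ 0.2 V, the transistor is in the active region as assumed.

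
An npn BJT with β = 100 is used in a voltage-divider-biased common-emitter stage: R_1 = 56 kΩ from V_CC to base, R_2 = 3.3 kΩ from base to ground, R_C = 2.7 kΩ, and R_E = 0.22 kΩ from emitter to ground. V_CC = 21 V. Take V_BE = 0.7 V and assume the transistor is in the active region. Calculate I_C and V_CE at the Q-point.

I_C ≈ 1.8 mA, V_CE ≈ 16 V

Thevenize the base divider: V_Th = V_CC·R_2/(R_1+R_2) = 21×3.3/59.3 = 1.17 V, R_Th = R_1‖R_2 = 3.12 kΩ.
Base-emitter loop: V_Th = I_B·R_Th + V_BE + (β+1)I_B·R_E, so I_B = (1.17 − 0.7) / (3.12 + 101×0.22) = 0.0185 mA.
I_C = β·I_B = 100×0.0185 = 1.85 mA, and I_E = (β+1)I_B = 1.87 mA.
V_CE = V_CC − I_C·R_C − I_E·R_E = 21 − 1.85×2.7 − 1.87×0.22 = 15.6 V.
V_CE = 15.6 V > 0.2 V confirms active-region operation.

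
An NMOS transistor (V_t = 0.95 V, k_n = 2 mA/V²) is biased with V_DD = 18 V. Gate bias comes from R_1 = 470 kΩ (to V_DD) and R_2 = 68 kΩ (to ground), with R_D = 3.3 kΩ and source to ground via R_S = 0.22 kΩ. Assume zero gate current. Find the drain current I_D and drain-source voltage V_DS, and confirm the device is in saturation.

I_D ≈ 1.1 mA, V_DS ≈ 14 V

V_G = V_DD·R_2/(R_1+R_2) = 18×68/538 = 2.28 V.
Assume saturation: I_D = (k_n/2)(V_GS − V_t)² with V_GS = V_G − I_D·R_S = 2.28 − 0.22·I_D.
Substituting gives 0.0484·I_D² − 1.58·I_D + 1.76 = 0, with roots I_D = 1.15 or 31.6 mA.
The root I_D = 31.6 mA gives V_GS = -4.67 V ≤ V_t, so take I_D = 1.15 mA.
Then V_GS = 2.02 V and V_DS = V_DD − I_D(R_D+R_S) = 18 − 1.15×3.52 = 14 V.
Saturation requires V_DS ≥ V_GS − V_t = 1.07 V; 14 ≥ 1.07 ✓.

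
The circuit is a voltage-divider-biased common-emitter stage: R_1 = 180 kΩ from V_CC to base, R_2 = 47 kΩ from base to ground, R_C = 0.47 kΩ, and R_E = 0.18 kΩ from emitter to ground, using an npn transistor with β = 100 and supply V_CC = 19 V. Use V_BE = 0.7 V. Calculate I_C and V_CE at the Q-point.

Thevenize the base divider: V_Th = V_CC·R_2/(R_1+R_2) = 19×47/227 = 3.93 V, R_Th = R_1‖R_2 = 37.3 kΩ.
Base-emitter loop: V_Th = I_B·R_Th + V_BE + (β+1)I_B·R_E, so I_B = (3.93 − 0.7) / (37.3 + 101×0.18) = 0.0583 mA.
I_C = β·I_B = 100×0.0583 = 5.83 mA, and I_E = (β+1)I_B = 5.89 mA.
V_CE = V_CC − I_C·R_C − I_E·R_E = 19 − 5.83×0.47 − 5.89×0.18 = 15.2 V.
V_CE = 15.2 V > 0.2 V confirms active-region operation.

I_C ≈ 5.8 mA, V_CE ≈ 15 V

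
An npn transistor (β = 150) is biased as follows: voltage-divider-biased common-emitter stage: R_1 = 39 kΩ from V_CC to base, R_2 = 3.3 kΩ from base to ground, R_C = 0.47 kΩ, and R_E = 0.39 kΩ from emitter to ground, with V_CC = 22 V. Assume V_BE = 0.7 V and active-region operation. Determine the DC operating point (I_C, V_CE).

I_C ≈ 2.5 mA, V_CE ≈ 20 V

Thevenize the base divider: V_Th = V_CC·R_2/(R_1+R_2) = 22×3.3/42.3 = 1.72 V, R_Th = R_1‖R_2 = 3.04 kΩ.
Base-emitter loop: V_Th = I_B·R_Th + V_BE + (β+1)I_B·R_E, so I_B = (1.72 − 0.7) / (3.04 + 151×0.39) = 0.0164 mA.
I_C = β·I_B = 150×0.0164 = 2.46 mA, and I_E = (β+1)I_B = 2.48 mA.
V_CE = V_CC − I_C·R_C − I_E·R_E = 22 − 2.46×0.47 − 2.48×0.39 = 19.9 V.
V_CE = 19.9 V > 0.2 V confirms active-region operation.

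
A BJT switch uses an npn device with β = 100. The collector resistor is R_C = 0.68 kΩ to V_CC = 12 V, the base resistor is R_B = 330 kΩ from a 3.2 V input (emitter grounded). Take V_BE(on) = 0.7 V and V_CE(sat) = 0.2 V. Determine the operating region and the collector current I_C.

Assume active. Base-emitter loop: I_B = (V_BB − V_BE)/R_B = (3.2 − 0.7)/330 = 0.00758 mA.
I_C = β·I_B = 100×0.00758 = 0.758 mA.
V_CE = V_CC − I_C·R_C = 12 − 0.758×0.68 = 11.5 V > V_CE(sat), so the active-region assumption holds.

active; I_C ≈ 0.76 mA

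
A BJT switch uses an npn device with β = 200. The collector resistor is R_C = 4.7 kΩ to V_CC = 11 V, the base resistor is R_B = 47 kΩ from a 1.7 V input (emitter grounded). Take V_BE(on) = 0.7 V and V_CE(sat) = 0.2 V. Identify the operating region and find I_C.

saturation; I_C ≈ 2.3 mA

Assume active: I_B = (1.7 − 0.7)/47 = 0.0213 mA, giving I_C = β·I_B = 4.26 mA.
But then V_CE = 11 − 4.26×4.7 = -9 V < V_CE(sat) = 0.2 V — impossible in the active region.
So the transistor is saturated. With V_CE = 0.2 V, I_C = (V_CC − 0.2)/R_C = 10.8/4.7 = 2.3 mA.
Check: β·I_B = 4.26 mA > I_C = 2.3 mA, confirming saturation.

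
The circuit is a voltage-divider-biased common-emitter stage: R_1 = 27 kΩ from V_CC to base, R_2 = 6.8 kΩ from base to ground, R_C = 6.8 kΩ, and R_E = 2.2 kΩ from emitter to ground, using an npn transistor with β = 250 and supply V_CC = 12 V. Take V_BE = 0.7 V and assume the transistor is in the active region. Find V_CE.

Thevenize the base divider: V_Th = V_CC·R_2/(R_1+R_2) = 12×6.8/33.8 = 2.41 V, R_Th = R_1‖R_2 = 5.43 kΩ.
Base-emitter loop: V_Th = I_B·R_Th + V_BE + (β+1)I_B·R_E, so I_B = (2.41 − 0.7) / (5.43 + 251×2.2) = 0.00307 mA.
I_C = β·I_B = 250×0.00307 = 0.769 mA, and I_E = (β+1)I_B = 0.772 mA.
V_CE = V_CC − I_C·R_C − I_E·R_E = 12 − 0.769×6.8 − 0.772×2.2 = 5.08 V.
V_CE = 5.08 V > 0.2 V confirms active-region operation.

V_CE ≈ 5.1 V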